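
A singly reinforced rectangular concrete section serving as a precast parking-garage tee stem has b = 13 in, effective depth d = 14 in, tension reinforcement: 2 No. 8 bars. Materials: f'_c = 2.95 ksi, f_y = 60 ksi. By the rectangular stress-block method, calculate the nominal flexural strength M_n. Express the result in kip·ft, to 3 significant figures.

M_n ≈ 99.1 kip·ft

A_s = 2 × 0.79 = 1.58 in².
T = A_s f_y = 1.58 × 60 = 94.8 kips.
a = T/(0.85 f'_c b) = 94.8/(0.85 × 2.95 × 13) = 2.908 in.
M_n = T(d − a/2) = 94.8 × (14 − 1.454) = 1189.4 kip·in = 1189.4/12 = 99.12 kip·ft.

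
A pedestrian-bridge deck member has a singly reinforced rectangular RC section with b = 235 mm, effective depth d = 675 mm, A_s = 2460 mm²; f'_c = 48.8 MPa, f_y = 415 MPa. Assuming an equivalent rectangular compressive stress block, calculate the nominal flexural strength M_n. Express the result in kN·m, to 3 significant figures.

T = A_s f_y = 2460 × 415 = 1020900 N = 1020.9 kN.
From C = T: a = T/(0.85 f'_c b) = 1020900/(0.85 × 48.8 × 235) = 104.73 mm.
M_n = T(d − a/2) = 1020.9 kN × (675 − 52.365) mm = 635.65 kN·m.

M_n ≈ 636 kN·m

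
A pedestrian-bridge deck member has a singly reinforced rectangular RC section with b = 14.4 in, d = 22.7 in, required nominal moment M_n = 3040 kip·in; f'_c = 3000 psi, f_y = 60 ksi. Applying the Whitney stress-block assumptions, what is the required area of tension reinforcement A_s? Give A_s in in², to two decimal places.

A_s ≈ 2.45 in²

From M_n = 0.85 f'_c a b (d − a/2):
a = d − √(d² − 2M_n/(0.85 f'_c b)) = 22.7 − √(22.7² − 2 × 3040/(0.85 × 3 × 14.4)) = 3.999 in.
A_s = 0.85 f'_c a b / f_y = 0.85 × 3 × 3.999 × 14.4 / 60 = 2.447 in².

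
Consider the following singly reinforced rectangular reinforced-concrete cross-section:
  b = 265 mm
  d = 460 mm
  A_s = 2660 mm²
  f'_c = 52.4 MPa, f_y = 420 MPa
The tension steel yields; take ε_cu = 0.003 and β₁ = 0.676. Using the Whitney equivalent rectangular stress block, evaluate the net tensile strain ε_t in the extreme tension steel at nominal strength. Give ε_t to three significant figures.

ε_t ≈ 0.00686

a = A_s f_y/(0.85 f'_c b) = 94.65 mm.
β₁ = 0.676, so c = a/β₁ = 94.65/0.676 = 140.01 mm.
From the linear strain diagram with ε_cu = 0.003: ε_t = 0.003 (d − c)/c = 0.003 × (460 − 140.01)/140.01 = 0.00686.
Since ε_t ≥ 0.005, the section is tension-controlled.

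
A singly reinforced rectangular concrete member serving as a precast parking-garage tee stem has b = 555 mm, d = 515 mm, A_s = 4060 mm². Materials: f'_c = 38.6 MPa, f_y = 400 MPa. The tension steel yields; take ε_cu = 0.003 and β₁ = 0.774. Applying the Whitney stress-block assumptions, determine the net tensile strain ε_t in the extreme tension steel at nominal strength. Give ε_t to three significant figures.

ε_t ≈ 0.0104

a = A_s f_y/(0.85 f'_c b) = 89.18 mm.
β₁ = 0.774, so c = a/β₁ = 89.18/0.774 = 115.22 mm.
From the linear strain diagram with ε_cu = 0.003: ε_t = 0.003 (d − c)/c = 0.003 × (515 − 115.22)/115.22 = 0.0104.
Since ε_t ≥ 0.005, the section is tension-controlled.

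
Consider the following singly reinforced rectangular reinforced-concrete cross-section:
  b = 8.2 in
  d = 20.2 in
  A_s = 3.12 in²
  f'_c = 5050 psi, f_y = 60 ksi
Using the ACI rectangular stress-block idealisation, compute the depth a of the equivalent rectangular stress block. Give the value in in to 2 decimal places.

T = A_s f_y = 3.12 × 60 = 187.2 kips.
a = T/(0.85 f'_c b) = 187.2/(0.85 × 5.05 × 8.2) = 5.32 in.

a ≈ 5.32 in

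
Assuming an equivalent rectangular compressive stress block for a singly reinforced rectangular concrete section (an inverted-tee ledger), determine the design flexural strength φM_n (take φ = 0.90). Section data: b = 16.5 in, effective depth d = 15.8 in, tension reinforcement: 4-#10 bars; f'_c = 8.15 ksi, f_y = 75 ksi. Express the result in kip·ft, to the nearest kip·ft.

φM_n ≈ 404 kip·ft

A_s = 4 × 1.27 = 5.08 in².
T = A_s f_y = 5.08 × 75 = 381 kips.
a = T/(0.85 f'_c b) = 381/(0.85 × 8.15 × 16.5) = 3.333 in.
M_n = T(d − a/2) = 381 × (15.8 − 1.6665) = 5384.9 kip·in = 5384.9/12 = 448.74 kip·ft.
φM_n = 0.90 × 448.74 = 403.87 kip·ft.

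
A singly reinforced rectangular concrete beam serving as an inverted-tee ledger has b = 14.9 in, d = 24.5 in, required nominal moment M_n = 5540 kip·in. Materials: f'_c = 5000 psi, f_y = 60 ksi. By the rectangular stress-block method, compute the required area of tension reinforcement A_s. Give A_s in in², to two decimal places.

From M_n = 0.85 f'_c a b (d − a/2):
a = d − √(d² − 2M_n/(0.85 f'_c b)) = 24.5 − √(24.5² − 2 × 5540/(0.85 × 5 × 14.9)) = 3.878 in.
A_s = 0.85 f'_c a b / f_y = 0.85 × 5 × 3.878 × 14.9 / 60 = 4.093 in².

A_s ≈ 4.09 in²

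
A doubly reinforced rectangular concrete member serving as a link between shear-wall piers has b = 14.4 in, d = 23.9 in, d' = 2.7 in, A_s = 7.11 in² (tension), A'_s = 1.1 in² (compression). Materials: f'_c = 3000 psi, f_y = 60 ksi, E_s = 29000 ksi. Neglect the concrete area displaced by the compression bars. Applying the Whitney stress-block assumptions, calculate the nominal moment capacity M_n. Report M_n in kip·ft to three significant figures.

Assume both steels yield.
a = (A_s − A'_s) f_y/(0.85 f'_c b) = (7.11 − 1.1) × 60/(0.85 × 3 × 14.4) = 9.820 in.
c = a/β₁ = 9.820/0.85 = 11.553 in; ε'_s = 0.003(c − d')/c = 0.0023 ≥ ε_y = 0.0021, so the compression steel yields.
M_n = (A_s − A'_s) f_y (d − a/2) + A'_s f_y (d − d') = 360.6 × (23.9 − 4.91) + 66 × (23.9 − 2.7) = 6847.8 + 1399.2 = 8247.0 kip·in = 8247.0/12 = 687.25 kip·ft.

M_n ≈ 687 kip·ft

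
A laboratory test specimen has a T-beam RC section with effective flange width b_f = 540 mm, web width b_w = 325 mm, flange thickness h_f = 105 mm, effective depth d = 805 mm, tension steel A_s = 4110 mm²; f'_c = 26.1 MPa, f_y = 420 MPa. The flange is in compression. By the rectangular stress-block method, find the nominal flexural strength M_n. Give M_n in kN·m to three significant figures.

Tension: T = A_s f_y = 4110 × 420 = 1726200 N.
Try a within the flange: a = T/(0.85 f'_c b_f) = 1726200/(0.85 × 26.1 × 540) = 144.09 mm.
a = 144.09 > h_f = 105 mm: the block extends into the web. Split into flange-overhang and web parts.
C_f = 0.85 f'_c (b_f − b_w) h_f = 0.85 × 26.1 × (540 − 325) × 105 = 500826 N.
Remaining web compression depth: a_w = (T − C_f)/(0.85 f'_c b_w) = (1726200 − 500826)/(0.85 × 26.1 × 325) = 169.95 mm.
M_n = C_f(d − h_f/2) + (T − C_f)(d − a_w/2) = 500826 × (805 − 52.5) + 1225374 × (805 − 84.975) = 376.87 + 882.30 = 1259.17 × 10⁶ N·mm.
M_n = 1259.17 kN·m.

M_n ≈ 1260 kN·m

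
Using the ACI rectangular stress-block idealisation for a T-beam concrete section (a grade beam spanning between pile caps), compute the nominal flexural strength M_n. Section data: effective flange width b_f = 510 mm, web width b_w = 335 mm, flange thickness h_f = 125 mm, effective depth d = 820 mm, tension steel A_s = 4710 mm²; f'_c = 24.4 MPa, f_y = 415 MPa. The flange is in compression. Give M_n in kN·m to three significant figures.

Tension: T = A_s f_y = 4710 × 415 = 1954650 N.
Try a within the flange: a = T/(0.85 f'_c b_f) = 1954650/(0.85 × 24.4 × 510) = 184.79 mm.
a = 184.79 > h_f = 125 mm: the block extends into the web. Split into flange-overhang and web parts.
C_f = 0.85 f'_c (b_f − b_w) h_f = 0.85 × 24.4 × (510 − 335) × 125 = 453688 N.
Remaining web compression depth: a_w = (T − C_f)/(0.85 f'_c b_w) = (1954650 − 453688)/(0.85 × 24.4 × 335) = 216.03 mm.
M_n = C_f(d − h_f/2) + (T − C_f)(d − a_w/2) = 453688 × (820 − 62.5) + 1500962 × (820 − 108.015) = 343.67 + 1068.66 = 1412.33 × 10⁶ N·mm.
M_n = 1412.33 kN·m.

M_n ≈ 1410 kN·m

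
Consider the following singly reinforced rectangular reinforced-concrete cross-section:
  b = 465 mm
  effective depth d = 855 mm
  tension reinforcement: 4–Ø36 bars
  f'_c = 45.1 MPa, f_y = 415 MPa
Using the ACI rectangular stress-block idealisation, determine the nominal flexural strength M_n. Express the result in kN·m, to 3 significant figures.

A_s = 4 × 1018 = 4072 mm².
T = A_s f_y = 4072 × 415 = 1689880 N = 1689.88 kN.
From C = T: a = T/(0.85 f'_c b) = 1689880/(0.85 × 45.1 × 465) = 94.80 mm.
M_n = T(d − a/2) = 1689.88 kN × (855 − 47.4) mm = 1364.75 kN·m.

M_n ≈ 1360 kN·m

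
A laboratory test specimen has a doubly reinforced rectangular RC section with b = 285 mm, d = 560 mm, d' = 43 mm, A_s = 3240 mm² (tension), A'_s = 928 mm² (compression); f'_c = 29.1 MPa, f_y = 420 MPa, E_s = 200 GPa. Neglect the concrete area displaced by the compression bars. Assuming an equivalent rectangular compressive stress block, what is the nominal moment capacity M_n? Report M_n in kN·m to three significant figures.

Assume both tension and compression steel yield.
Net tension couple steel: A_s − A'_s = 2312 mm².
a = (A_s − A'_s) f_y / (0.85 f'_c b) = 971040/(0.85 × 29.1 × 285) = 137.75 mm.
c = a/β₁ = 137.75/0.842 = 163.60 mm; ε'_s = 0.003(c − d')/c = 0.0022 ≥ f_y/E_s = 0.0021, so compression steel does yield.
M_n = (A_s − A'_s) f_y (d − a/2) + A'_s f_y (d − d') = [971040 × (560 − 68.875) + 389760 × (560 − 43)] × 10⁻⁶ = 476.90 + 201.51 = 678.41 kN·m.

M_n ≈ 678 kN·m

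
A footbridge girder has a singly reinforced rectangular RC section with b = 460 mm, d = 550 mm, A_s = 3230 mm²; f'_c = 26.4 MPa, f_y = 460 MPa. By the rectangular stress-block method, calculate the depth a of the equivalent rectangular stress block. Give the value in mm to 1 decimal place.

T = A_s f_y = 3230 × 460 = 1485800 N = 1485.8 kN.
Setting C = 0.85 f'_c a b equal to T: a = 1485800/(0.85 × 26.4 × 460) = 143.9 mm.

a ≈ 143.9 mm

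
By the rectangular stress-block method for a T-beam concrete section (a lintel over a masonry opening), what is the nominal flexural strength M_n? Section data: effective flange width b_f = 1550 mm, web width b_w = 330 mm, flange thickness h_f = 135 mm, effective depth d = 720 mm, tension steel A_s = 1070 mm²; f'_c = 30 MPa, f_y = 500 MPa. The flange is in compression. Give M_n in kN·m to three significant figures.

M_n ≈ 382 kN·m

Tension: T = A_s f_y = 1070 × 500 = 535000 N.
Try a within the flange: a = T/(0.85 f'_c b_f) = 535000/(0.85 × 30 × 1550) = 13.54 mm.
Since a = 13.54 ≤ h_f = 135 mm, the stress block lies entirely in the flange; analyse as a rectangular beam of width b_f.
M_n = T(d − a/2) = 535000 × (720 − 6.77) = 381.58 × 10⁶ N·mm.
M_n = 381.58 kN·m.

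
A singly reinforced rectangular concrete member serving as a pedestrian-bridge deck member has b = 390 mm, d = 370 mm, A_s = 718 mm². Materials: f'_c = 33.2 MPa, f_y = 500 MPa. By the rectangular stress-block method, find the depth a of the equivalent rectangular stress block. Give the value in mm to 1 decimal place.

a ≈ 32.6 mm

T = A_s f_y = 718 × 500 = 359000 N = 359 kN.
Setting C = 0.85 f'_c a b equal to T: a = 359000/(0.85 × 33.2 × 390) = 32.6 mm.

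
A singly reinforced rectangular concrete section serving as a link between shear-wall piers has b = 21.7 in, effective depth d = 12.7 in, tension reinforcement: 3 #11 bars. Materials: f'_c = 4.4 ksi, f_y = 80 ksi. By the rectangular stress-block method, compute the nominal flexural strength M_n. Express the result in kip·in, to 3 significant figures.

M_n ≈ 3890 kip·in

A_s = 3 × 1.56 = 4.68 in².
T = A_s f_y = 4.68 × 80 = 374.4 kips.
a = T/(0.85 f'_c b) = 374.4/(0.85 × 4.4 × 21.7) = 4.613 in.
M_n = T(d − a/2) = 374.4 × (12.7 − 2.3065) = 3891.3 kip·in.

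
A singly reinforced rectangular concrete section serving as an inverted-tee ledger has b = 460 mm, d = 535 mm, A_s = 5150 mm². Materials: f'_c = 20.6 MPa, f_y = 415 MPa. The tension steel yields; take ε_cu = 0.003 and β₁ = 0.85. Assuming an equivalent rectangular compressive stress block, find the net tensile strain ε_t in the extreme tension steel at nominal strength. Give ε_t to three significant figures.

a = A_s f_y/(0.85 f'_c b) = 265.35 mm.
β₁ = 0.85, so c = a/β₁ = 265.35/0.85 = 312.18 mm.
From the linear strain diagram with ε_cu = 0.003: ε_t = 0.003 (d − c)/c = 0.003 × (535 − 312.18)/312.18 = 0.00214.
ε_t < 0.004 — the section is over-reinforced for flexure under ACI limits.

ε_t ≈ 0.00214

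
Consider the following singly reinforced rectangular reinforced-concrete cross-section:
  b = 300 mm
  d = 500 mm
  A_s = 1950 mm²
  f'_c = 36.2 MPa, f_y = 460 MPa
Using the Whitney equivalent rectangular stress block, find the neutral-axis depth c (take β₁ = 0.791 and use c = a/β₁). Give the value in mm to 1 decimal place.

c ≈ 122.8 mm

T = A_s f_y = 1950 × 460 = 897000 N = 897 kN.
Setting C = 0.85 f'_c a b equal to T: a = 897000/(0.85 × 36.2 × 300) = 97.173 mm.
With β₁ = 0.791, c = a/β₁ = 97.173/0.791 = 122.8 mm.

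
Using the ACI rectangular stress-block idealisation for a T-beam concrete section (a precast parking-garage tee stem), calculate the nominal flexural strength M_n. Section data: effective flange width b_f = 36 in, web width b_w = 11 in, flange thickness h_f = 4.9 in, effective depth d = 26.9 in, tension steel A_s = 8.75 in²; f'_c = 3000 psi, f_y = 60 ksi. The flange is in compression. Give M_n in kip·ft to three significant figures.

Tension: T = A_s f_y = 8.75 × 60 = 525 kips.
Try a within the flange: a = T/(0.85 f'_c b_f) = 525/(0.85 × 3 × 36) = 5.719 in.
a = 5.719 > h_f = 4.9 in: the block extends into the web. Split into flange-overhang and web parts.
C_f = 0.85 f'_c (b_f − b_w) h_f = 0.85 × 3 × (36 − 11) × 4.9 = 312.4 kips.
Remaining web compression depth: a_w = (T − C_f)/(0.85 f'_c b_w) = (525 − 312.4)/(0.85 × 3 × 11) = 7.579 in.
M_n = C_f(d − h_f/2) + (T − C_f)(d − a_w/2) = 312.4 × (26.9 − 2.45) + 212.6 × (26.9 − 3.7895) = 7638.2 + 4913.3 = 12551.5 kip·in.
M_n = 12551.5/12 = 1045.96 kip·ft.

M_n ≈ 1050 kip·ft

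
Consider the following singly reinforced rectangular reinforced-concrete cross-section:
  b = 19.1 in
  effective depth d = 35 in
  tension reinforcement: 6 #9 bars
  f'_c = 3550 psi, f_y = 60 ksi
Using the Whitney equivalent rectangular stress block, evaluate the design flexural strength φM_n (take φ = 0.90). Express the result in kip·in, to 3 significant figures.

φM_n ≈ 10300 kip·in

A_s = 6 × 1 = 6 in².
T = A_s f_y = 6 × 60 = 360 kips.
a = T/(0.85 f'_c b) = 360/(0.85 × 3.55 × 19.1) = 6.246 in.
M_n = T(d − a/2) = 360 × (35 − 3.123) = 11475.7 kip·in.
φM_n = 0.90 × 11475.7 = 10328.1 kip·in.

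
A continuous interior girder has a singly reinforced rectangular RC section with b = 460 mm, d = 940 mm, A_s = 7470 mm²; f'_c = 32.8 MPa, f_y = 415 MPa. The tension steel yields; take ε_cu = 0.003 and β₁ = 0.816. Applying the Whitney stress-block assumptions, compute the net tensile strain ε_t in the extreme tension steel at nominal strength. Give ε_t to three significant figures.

ε_t ≈ 0.00652

a = A_s f_y/(0.85 f'_c b) = 241.72 mm.
β₁ = 0.816, so c = a/β₁ = 241.72/0.816 = 296.23 mm.
From the linear strain diagram with ε_cu = 0.003: ε_t = 0.003 (d − c)/c = 0.003 × (940 − 296.23)/296.23 = 0.00652.
Since ε_t ≥ 0.005, the section is tension-controlled.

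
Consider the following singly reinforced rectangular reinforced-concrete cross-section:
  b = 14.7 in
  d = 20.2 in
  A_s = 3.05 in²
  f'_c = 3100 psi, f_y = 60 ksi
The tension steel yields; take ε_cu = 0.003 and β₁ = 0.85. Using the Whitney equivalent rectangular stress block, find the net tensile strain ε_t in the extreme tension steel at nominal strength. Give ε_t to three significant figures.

ε_t ≈ 0.00790

a = A_s f_y/(0.85 f'_c b) = 4.724 in.
β₁ = 0.85, so c = a/β₁ = 4.724/0.85 = 5.558 in.
From the linear strain diagram with ε_cu = 0.003: ε_t = 0.003 (d − c)/c = 0.003 × (20.2 − 5.558)/5.558 = 0.00790.
Since ε_t ≥ 0.005, the section is tension-controlled.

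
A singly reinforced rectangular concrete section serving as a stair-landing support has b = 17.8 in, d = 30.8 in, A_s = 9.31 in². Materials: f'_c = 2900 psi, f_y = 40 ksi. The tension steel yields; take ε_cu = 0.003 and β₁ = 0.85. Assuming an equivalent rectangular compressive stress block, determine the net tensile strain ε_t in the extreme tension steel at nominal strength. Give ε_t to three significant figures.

ε_t ≈ 0.00625

a = A_s f_y/(0.85 f'_c b) = 8.487 in.
β₁ = 0.85, so c = a/β₁ = 8.487/0.85 = 9.985 in.
From the linear strain diagram with ε_cu = 0.003: ε_t = 0.003 (d − c)/c = 0.003 × (30.8 − 9.985)/9.985 = 0.00625.
Since ε_t ≥ 0.005, the section is tension-controlled.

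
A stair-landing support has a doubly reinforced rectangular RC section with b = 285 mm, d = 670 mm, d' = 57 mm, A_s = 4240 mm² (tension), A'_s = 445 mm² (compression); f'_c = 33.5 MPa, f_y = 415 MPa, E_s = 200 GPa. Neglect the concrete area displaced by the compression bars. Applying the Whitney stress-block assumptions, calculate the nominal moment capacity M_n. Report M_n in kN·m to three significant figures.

M_n ≈ 1020 kN·m

Assume both tension and compression steel yield.
Net tension couple steel: A_s − A'_s = 3795 mm².
a = (A_s − A'_s) f_y / (0.85 f'_c b) = 1574925/(0.85 × 33.5 × 285) = 194.07 mm.
c = a/β₁ = 194.07/0.811 = 239.30 mm; ε'_s = 0.003(c − d')/c = 0.0023 ≥ f_y/E_s = 0.0021, so compression steel does yield.
M_n = (A_s − A'_s) f_y (d − a/2) + A'_s f_y (d − d') = [1574925 × (670 − 97.035) + 184675 × (670 − 57)] × 10⁻⁶ = 902.38 + 113.21 = 1015.59 kN·m.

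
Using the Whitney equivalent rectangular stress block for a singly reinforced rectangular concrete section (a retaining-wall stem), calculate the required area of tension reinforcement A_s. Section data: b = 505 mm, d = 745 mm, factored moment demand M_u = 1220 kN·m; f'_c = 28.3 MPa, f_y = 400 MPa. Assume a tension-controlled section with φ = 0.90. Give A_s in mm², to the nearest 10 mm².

A_s ≈ 5130 mm²

M_n = M_u/φ = 1220/0.90 = 1355.56 kN·m.
With M_n = 0.85 f'_c a b (d − a/2), solve the quadratic for a:
a = d − √(d² − 2M_n/(0.85 f'_c b)) = 745 − √(745² − 2 × 1355.56×10⁶/(0.85 × 28.3 × 505)) = 168.94 mm.
A_s = 0.85 f'_c a b / f_y = 0.85 × 28.3 × 168.94 × 505 / 400 = 5130.6 mm².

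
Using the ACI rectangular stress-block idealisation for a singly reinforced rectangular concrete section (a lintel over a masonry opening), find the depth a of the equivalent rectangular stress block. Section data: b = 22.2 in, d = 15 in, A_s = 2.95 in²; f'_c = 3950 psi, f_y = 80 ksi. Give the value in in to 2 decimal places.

a ≈ 3.17 in

T = A_s f_y = 2.95 × 80 = 236 kips.
a = T/(0.85 f'_c b) = 236/(0.85 × 3.95 × 22.2) = 3.17 in.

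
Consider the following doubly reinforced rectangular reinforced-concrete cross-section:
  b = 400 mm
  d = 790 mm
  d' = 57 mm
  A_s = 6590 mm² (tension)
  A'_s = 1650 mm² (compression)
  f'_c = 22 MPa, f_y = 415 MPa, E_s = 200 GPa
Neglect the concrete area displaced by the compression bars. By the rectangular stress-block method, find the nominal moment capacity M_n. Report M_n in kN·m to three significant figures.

Assume both tension and compression steel yield.
Net tension couple steel: A_s − A'_s = 4940 mm².
a = (A_s − A'_s) f_y / (0.85 f'_c b) = 2050100/(0.85 × 22 × 400) = 274.08 mm.
c = a/β₁ = 274.08/0.85 = 322.45 mm; ε'_s = 0.003(c − d')/c = 0.0025 ≥ f_y/E_s = 0.0021, so compression steel does yield.
M_n = (A_s − A'_s) f_y (d − a/2) + A'_s f_y (d − d') = [2050100 × (790 − 137.04) + 684750 × (790 − 57)] × 10⁻⁶ = 1338.63 + 501.92 = 1840.55 kN·m.

M_n ≈ 1840 kN·m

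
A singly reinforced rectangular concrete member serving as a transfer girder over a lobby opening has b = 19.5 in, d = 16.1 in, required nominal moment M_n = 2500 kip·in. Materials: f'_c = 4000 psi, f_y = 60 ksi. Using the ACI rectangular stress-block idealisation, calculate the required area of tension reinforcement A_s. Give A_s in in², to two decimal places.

From M_n = 0.85 f'_c a b (d − a/2):
a = d − √(d² − 2M_n/(0.85 f'_c b)) = 16.1 − √(16.1² − 2 × 2500/(0.85 × 4 × 19.5)) = 2.543 in.
A_s = 0.85 f'_c a b / f_y = 0.85 × 4 × 2.543 × 19.5 / 60 = 2.810 in².

A_s ≈ 2.81 in²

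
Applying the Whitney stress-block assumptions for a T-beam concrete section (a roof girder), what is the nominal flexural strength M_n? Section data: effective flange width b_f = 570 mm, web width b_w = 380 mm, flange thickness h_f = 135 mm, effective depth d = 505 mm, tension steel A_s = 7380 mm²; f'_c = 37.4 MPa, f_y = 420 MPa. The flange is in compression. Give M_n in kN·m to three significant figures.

M_n ≈ 1290 kN·m

Tension: T = A_s f_y = 7380 × 420 = 3099600 N.
Try a within the flange: a = T/(0.85 f'_c b_f) = 3099600/(0.85 × 37.4 × 570) = 171.06 mm.
a = 171.06 > h_f = 135 mm: the block extends into the web. Split into flange-overhang and web parts.
C_f = 0.85 f'_c (b_f − b_w) h_f = 0.85 × 37.4 × (570 − 380) × 135 = 815414 N.
Remaining web compression depth: a_w = (T − C_f)/(0.85 f'_c b_w) = (3099600 − 815414)/(0.85 × 37.4 × 380) = 189.09 mm.
M_n = C_f(d − h_f/2) + (T − C_f)(d − a_w/2) = 815414 × (505 − 67.5) + 2284186 × (505 − 94.545) = 356.74 + 937.56 = 1294.30 × 10⁶ N·mm.
M_n = 1294.30 kN·m.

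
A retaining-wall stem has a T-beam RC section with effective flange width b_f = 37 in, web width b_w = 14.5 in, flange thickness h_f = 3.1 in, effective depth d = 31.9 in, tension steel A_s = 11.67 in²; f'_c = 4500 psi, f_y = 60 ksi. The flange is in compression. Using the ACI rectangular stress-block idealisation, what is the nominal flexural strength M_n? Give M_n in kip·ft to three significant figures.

Tension: T = A_s f_y = 11.67 × 60 = 700.2 kips.
Try a within the flange: a = T/(0.85 f'_c b_f) = 700.2/(0.85 × 4.5 × 37) = 4.948 in.
a = 4.948 > h_f = 3.1 in: the block extends into the web. Split into flange-overhang and web parts.
C_f = 0.85 f'_c (b_f − b_w) h_f = 0.85 × 4.5 × (37 − 14.5) × 3.1 = 266.8 kips.
Remaining web compression depth: a_w = (T − C_f)/(0.85 f'_c b_w) = (700.2 − 266.8)/(0.85 × 4.5 × 14.5) = 7.814 in.
M_n = C_f(d − h_f/2) + (T − C_f)(d − a_w/2) = 266.8 × (31.9 − 1.55) + 433.4 × (31.9 − 3.907) = 8097.4 + 12132.2 = 20229.6 kip·in.
M_n = 20229.6/12 = 1685.80 kip·ft.

M_n ≈ 1690 kip·ft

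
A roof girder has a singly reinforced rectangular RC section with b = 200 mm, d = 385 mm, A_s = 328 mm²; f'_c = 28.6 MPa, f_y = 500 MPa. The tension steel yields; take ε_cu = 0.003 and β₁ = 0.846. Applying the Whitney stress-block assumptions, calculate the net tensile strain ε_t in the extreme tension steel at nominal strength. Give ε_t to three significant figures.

ε_t ≈ 0.0260

a = A_s f_y/(0.85 f'_c b) = 33.73 mm.
β₁ = 0.846, so c = a/β₁ = 33.73/0.846 = 39.87 mm.
From the linear strain diagram with ε_cu = 0.003: ε_t = 0.003 (d − c)/c = 0.003 × (385 − 39.87)/39.87 = 0.0260.
Since ε_t ≥ 0.005, the section is tension-controlled.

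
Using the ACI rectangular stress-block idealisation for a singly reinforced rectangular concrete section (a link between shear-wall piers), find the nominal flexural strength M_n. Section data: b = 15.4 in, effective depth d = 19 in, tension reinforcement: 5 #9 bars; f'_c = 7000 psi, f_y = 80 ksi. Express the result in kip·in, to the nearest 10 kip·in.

A_s = 5 × 1 = 5 in².
T = A_s f_y = 5 × 80 = 400 kips.
a = T/(0.85 f'_c b) = 400/(0.85 × 7 × 15.4) = 4.365 in.
M_n = T(d − a/2) = 400 × (19 − 2.1825) = 6727.0 kip·in.

M_n ≈ 6730 kip·in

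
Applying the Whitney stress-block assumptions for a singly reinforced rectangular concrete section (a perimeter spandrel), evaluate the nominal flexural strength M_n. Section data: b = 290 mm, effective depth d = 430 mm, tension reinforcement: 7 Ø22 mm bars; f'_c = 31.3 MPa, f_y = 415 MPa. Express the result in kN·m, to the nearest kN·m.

M_n ≈ 396 kN·m

A_s = 7 × 380 = 2660 mm².
T = A_s f_y = 2660 × 415 = 1103900 N = 1103.9 kN.
From C = T: a = T/(0.85 f'_c b) = 1103900/(0.85 × 31.3 × 290) = 143.08 mm.
M_n = T(d − a/2) = 1103.9 kN × (430 − 71.54) mm = 395.70 kN·m.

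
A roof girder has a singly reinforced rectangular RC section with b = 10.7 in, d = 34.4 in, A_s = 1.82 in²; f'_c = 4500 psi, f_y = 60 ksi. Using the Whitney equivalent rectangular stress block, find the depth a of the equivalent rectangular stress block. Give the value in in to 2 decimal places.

T = A_s f_y = 1.82 × 60 = 109.2 kips.
a = T/(0.85 f'_c b) = 109.2/(0.85 × 4.5 × 10.7) = 2.67 in.

a ≈ 2.67 in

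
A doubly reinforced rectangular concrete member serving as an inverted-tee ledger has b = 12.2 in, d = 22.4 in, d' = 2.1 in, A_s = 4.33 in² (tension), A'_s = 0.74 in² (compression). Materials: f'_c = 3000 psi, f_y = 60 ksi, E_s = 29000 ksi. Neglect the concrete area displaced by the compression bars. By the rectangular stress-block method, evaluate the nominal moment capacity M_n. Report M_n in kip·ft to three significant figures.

Assume both steels yield.
a = (A_s − A'_s) f_y/(0.85 f'_c b) = (4.33 − 0.74) × 60/(0.85 × 3 × 12.2) = 6.924 in.
c = a/β₁ = 6.924/0.85 = 8.146 in; ε'_s = 0.003(c − d')/c = 0.0022 ≥ ε_y = 0.0021, so the compression steel yields.
M_n = (A_s − A'_s) f_y (d − a/2) + A'_s f_y (d − d') = 215.4 × (22.4 − 3.462) + 44.4 × (22.4 − 2.1) = 4079.2 + 901.3 = 4980.5 kip·in = 4980.5/12 = 415.04 kip·ft.

M_n ≈ 415 kip·ft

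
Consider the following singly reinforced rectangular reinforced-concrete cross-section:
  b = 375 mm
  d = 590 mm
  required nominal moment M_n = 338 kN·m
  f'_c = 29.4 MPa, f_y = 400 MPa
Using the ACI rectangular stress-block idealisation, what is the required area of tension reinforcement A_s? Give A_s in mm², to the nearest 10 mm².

A_s ≈ 1520 mm²

With M_n = 0.85 f'_c a b (d − a/2), solve the quadratic for a:
a = d − √(d² − 2M_n/(0.85 f'_c b)) = 590 − √(590² − 2 × 338×10⁶/(0.85 × 29.4 × 375)) = 64.68 mm.
A_s = 0.85 f'_c a b / f_y = 0.85 × 29.4 × 64.68 × 375 / 400 = 1515.3 mm².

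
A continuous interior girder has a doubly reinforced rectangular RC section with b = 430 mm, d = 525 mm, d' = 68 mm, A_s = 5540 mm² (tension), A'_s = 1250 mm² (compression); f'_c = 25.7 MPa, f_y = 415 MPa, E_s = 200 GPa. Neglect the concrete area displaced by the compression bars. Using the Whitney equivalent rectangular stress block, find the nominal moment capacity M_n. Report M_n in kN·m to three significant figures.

Assume both tension and compression steel yield.
Net tension couple steel: A_s − A'_s = 4290 mm².
a = (A_s − A'_s) f_y / (0.85 f'_c b) = 1780350/(0.85 × 25.7 × 430) = 189.53 mm.
c = a/β₁ = 189.53/0.85 = 222.98 mm; ε'_s = 0.003(c − d')/c = 0.0021 ≥ f_y/E_s = 0.0021, so compression steel does yield.
M_n = (A_s − A'_s) f_y (d − a/2) + A'_s f_y (d − d') = [1780350 × (525 − 94.765) + 518750 × (525 − 68)] × 10⁻⁶ = 765.97 + 237.07 = 1003.04 kN·m.

M_n ≈ 1000 kN·m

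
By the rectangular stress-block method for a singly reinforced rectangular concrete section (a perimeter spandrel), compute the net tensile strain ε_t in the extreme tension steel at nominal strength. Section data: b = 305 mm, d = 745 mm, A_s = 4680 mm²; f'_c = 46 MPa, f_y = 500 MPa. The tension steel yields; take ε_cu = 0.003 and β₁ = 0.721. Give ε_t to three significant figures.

ε_t ≈ 0.00521

a = A_s f_y/(0.85 f'_c b) = 196.22 mm.
β₁ = 0.721, so c = a/β₁ = 196.22/0.721 = 272.15 mm.
From the linear strain diagram with ε_cu = 0.003: ε_t = 0.003 (d − c)/c = 0.003 × (745 − 272.15)/272.15 = 0.00521.
Since ε_t ≥ 0.005, the section is tension-controlled.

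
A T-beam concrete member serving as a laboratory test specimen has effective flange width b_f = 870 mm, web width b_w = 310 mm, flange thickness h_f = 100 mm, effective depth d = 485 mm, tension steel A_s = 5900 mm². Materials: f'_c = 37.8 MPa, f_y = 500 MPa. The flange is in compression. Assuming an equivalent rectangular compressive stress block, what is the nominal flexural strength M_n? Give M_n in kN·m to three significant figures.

Tension: T = A_s f_y = 5900 × 500 = 2950000 N.
Try a within the flange: a = T/(0.85 f'_c b_f) = 2950000/(0.85 × 37.8 × 870) = 105.53 mm.
a = 105.53 > h_f = 100 mm: the block extends into the web. Split into flange-overhang and web parts.
C_f = 0.85 f'_c (b_f − b_w) h_f = 0.85 × 37.8 × (870 − 310) × 100 = 1799280 N.
Remaining web compression depth: a_w = (T − C_f)/(0.85 f'_c b_w) = (2950000 − 1799280)/(0.85 × 37.8 × 310) = 115.53 mm.
M_n = C_f(d − h_f/2) + (T − C_f)(d − a_w/2) = 1799280 × (485 − 50) + 1150720 × (485 − 57.765) = 782.69 + 491.63 = 1274.32 × 10⁶ N·mm.
M_n = 1274.32 kN·m.

M_n ≈ 1270 kN·m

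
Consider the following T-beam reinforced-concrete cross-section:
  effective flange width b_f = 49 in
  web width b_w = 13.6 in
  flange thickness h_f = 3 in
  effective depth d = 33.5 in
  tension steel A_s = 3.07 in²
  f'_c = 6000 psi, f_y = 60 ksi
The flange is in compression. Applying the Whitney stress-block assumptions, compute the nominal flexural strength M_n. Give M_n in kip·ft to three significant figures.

M_n ≈ 509 kip·ft

Tension: T = A_s f_y = 3.07 × 60 = 184.2 kips.
Try a within the flange: a = T/(0.85 f'_c b_f) = 184.2/(0.85 × 6 × 49) = 0.737 in.
Since a = 0.737 ≤ h_f = 3 in, the stress block lies entirely in the flange; analyse as a rectangular beam of width b_f.
M_n = T(d − a/2) = 184.2 × (33.5 − 0.3685) = 6102.8 kip·in.
M_n = 6102.8/12 = 508.57 kip·ft.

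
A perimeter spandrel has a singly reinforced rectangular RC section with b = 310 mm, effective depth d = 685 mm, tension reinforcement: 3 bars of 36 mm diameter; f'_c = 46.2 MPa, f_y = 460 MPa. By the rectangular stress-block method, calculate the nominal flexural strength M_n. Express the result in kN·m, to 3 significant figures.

A_s = 3 × 1018 = 3054 mm².
T = A_s f_y = 3054 × 460 = 1404840 N = 1404.84 kN.
From C = T: a = T/(0.85 f'_c b) = 1404840/(0.85 × 46.2 × 310) = 115.40 mm.
M_n = T(d − a/2) = 1404.84 kN × (685 − 57.7) mm = 881.26 kN·m.

M_n ≈ 881 kN·m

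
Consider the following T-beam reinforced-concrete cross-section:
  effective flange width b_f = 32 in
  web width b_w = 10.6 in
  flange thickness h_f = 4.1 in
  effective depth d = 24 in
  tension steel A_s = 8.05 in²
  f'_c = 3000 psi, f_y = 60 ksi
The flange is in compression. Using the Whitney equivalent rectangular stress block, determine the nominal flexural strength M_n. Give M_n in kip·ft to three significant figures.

Tension: T = A_s f_y = 8.05 × 60 = 483 kips.
Try a within the flange: a = T/(0.85 f'_c b_f) = 483/(0.85 × 3 × 32) = 5.919 in.
a = 5.919 > h_f = 4.1 in: the block extends into the web. Split into flange-overhang and web parts.
C_f = 0.85 f'_c (b_f − b_w) h_f = 0.85 × 3 × (32 − 10.6) × 4.1 = 223.7 kips.
Remaining web compression depth: a_w = (T − C_f)/(0.85 f'_c b_w) = (483 − 223.7)/(0.85 × 3 × 10.6) = 9.593 in.
M_n = C_f(d − h_f/2) + (T − C_f)(d − a_w/2) = 223.7 × (24 − 2.05) + 259.3 × (24 − 4.7965) = 4910.2 + 4979.5 = 9889.7 kip·in.
M_n = 9889.7/12 = 824.14 kip·ft.

M_n ≈ 824 kip·ft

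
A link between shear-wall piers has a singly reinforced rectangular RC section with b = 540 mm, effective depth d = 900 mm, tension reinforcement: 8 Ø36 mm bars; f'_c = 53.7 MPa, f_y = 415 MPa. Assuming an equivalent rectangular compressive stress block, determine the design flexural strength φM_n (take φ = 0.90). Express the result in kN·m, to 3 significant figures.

A_s = 8 × 1018 = 8144 mm².
T = A_s f_y = 8144 × 415 = 3379760 N = 3379.76 kN.
From C = T: a = T/(0.85 f'_c b) = 3379760/(0.85 × 53.7 × 540) = 137.12 mm.
M_n = T(d − a/2) = 3379.76 kN × (900 − 68.56) mm = 2810.07 kN·m.
φM_n = 0.90 × 2810.07 = 2529.06 kN·m.

φM_n ≈ 2530 kN·m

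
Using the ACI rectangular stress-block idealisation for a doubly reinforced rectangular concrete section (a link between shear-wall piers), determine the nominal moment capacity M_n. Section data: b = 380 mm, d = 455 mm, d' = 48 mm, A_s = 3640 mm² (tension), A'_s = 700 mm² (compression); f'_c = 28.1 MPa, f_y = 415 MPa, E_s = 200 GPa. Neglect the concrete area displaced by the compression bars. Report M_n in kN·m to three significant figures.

Assume both tension and compression steel yield.
Net tension couple steel: A_s − A'_s = 2940 mm².
a = (A_s − A'_s) f_y / (0.85 f'_c b) = 1220100/(0.85 × 28.1 × 380) = 134.43 mm.
c = a/β₁ = 134.43/0.849 = 158.34 mm; ε'_s = 0.003(c − d')/c = 0.0021 ≥ f_y/E_s = 0.0021, so compression steel does yield.
M_n = (A_s − A'_s) f_y (d − a/2) + A'_s f_y (d − d') = [1220100 × (455 − 67.215) + 290500 × (455 − 48)] × 10⁻⁶ = 473.14 + 118.23 = 591.37 kN·m.

M_n ≈ 591 kN·m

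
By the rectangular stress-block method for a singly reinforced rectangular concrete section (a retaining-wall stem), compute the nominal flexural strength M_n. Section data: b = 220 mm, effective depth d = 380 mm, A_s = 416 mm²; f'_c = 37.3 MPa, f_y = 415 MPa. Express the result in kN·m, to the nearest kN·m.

T = A_s f_y = 416 × 415 = 172640 N = 172.64 kN.
From C = T: a = T/(0.85 f'_c b) = 172640/(0.85 × 37.3 × 220) = 24.75 mm.
M_n = T(d − a/2) = 172.64 kN × (380 − 12.375) mm = 63.47 kN·m.

M_n ≈ 63 kN·m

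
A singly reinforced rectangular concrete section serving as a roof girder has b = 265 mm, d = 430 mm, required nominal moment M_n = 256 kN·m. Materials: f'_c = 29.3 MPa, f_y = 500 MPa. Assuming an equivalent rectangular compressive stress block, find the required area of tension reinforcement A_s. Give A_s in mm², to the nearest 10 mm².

A_s ≈ 1350 mm²

With M_n = 0.85 f'_c a b (d − a/2), solve the quadratic for a:
a = d − √(d² − 2M_n/(0.85 f'_c b)) = 430 − √(430² − 2 × 256×10⁶/(0.85 × 29.3 × 265)) = 102.40 mm.
A_s = 0.85 f'_c a b / f_y = 0.85 × 29.3 × 102.40 × 265 / 500 = 1351.6 mm².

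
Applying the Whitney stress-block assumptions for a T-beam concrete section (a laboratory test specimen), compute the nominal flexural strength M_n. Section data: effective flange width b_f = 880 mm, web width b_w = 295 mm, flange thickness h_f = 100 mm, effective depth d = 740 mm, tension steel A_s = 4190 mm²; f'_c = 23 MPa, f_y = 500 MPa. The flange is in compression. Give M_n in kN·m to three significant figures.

Tension: T = A_s f_y = 4190 × 500 = 2095000 N.
Try a within the flange: a = T/(0.85 f'_c b_f) = 2095000/(0.85 × 23 × 880) = 121.77 mm.
a = 121.77 > h_f = 100 mm: the block extends into the web. Split into flange-overhang and web parts.
C_f = 0.85 f'_c (b_f − b_w) h_f = 0.85 × 23 × (880 − 295) × 100 = 1143675 N.
Remaining web compression depth: a_w = (T − C_f)/(0.85 f'_c b_w) = (2095000 − 1143675)/(0.85 × 23 × 295) = 164.95 mm.
M_n = C_f(d − h_f/2) + (T − C_f)(d − a_w/2) = 1143675 × (740 − 50) + 951325 × (740 − 82.475) = 789.14 + 625.52 = 1414.66 × 10⁶ N·mm.
M_n = 1414.66 kN·m.

M_n ≈ 1410 kN·m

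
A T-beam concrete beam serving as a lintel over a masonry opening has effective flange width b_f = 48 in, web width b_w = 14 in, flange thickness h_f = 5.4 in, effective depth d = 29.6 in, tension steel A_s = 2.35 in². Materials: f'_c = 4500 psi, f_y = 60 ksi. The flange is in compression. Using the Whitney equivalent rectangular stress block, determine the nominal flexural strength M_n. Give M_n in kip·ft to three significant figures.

Tension: T = A_s f_y = 2.35 × 60 = 141 kips.
Try a within the flange: a = T/(0.85 f'_c b_f) = 141/(0.85 × 4.5 × 48) = 0.768 in.
Since a = 0.768 ≤ h_f = 5.4 in, the stress block lies entirely in the flange; analyse as a rectangular beam of width b_f.
M_n = T(d − a/2) = 141 × (29.6 − 0.384) = 4119.5 kip·in.
M_n = 4119.5/12 = 343.29 kip·ft.

M_n ≈ 343 kip·ft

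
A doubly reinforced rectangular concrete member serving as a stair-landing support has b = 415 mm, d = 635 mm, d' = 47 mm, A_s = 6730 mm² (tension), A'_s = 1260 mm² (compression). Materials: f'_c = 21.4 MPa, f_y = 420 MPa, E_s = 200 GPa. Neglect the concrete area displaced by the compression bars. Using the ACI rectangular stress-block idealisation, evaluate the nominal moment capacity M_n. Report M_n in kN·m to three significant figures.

Assume both tension and compression steel yield.
Net tension couple steel: A_s − A'_s = 5470 mm².
a = (A_s − A'_s) f_y / (0.85 f'_c b) = 2297400/(0.85 × 21.4 × 415) = 304.34 mm.
c = a/β₁ = 304.34/0.85 = 358.05 mm; ε'_s = 0.003(c − d')/c = 0.0026 ≥ f_y/E_s = 0.0021, so compression steel does yield.
M_n = (A_s − A'_s) f_y (d − a/2) + A'_s f_y (d − d') = [2297400 × (635 − 152.17) + 529200 × (635 − 47)] × 10⁻⁶ = 1109.25 + 311.17 = 1420.42 kN·m.

M_n ≈ 1420 kN·m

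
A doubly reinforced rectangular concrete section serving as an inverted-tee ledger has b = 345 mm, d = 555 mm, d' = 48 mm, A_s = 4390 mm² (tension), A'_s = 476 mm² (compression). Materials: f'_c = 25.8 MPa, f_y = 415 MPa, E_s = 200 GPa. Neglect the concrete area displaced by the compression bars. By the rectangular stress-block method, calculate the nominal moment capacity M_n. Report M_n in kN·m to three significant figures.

M_n ≈ 827 kN·m

Assume both tension and compression steel yield.
Net tension couple steel: A_s − A'_s = 3914 mm².
a = (A_s − A'_s) f_y / (0.85 f'_c b) = 1624310/(0.85 × 25.8 × 345) = 214.69 mm.
c = a/β₁ = 214.69/0.85 = 252.58 mm; ε'_s = 0.003(c − d')/c = 0.0024 ≥ f_y/E_s = 0.0021, so compression steel does yield.
M_n = (A_s − A'_s) f_y (d − a/2) + A'_s f_y (d − d') = [1624310 × (555 − 107.345) + 197540 × (555 − 48)] × 10⁻⁶ = 727.13 + 100.15 = 827.28 kN·m.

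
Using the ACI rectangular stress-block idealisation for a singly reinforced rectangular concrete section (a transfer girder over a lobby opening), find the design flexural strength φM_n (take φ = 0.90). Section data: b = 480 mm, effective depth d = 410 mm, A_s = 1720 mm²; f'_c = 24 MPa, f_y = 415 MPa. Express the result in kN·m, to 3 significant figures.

φM_n ≈ 240 kN·m

T = A_s f_y = 1720 × 415 = 713800 N = 713.8 kN.
From C = T: a = T/(0.85 f'_c b) = 713800/(0.85 × 24 × 480) = 72.90 mm.
M_n = T(d − a/2) = 713.8 kN × (410 − 36.45) mm = 266.64 kN·m.
φM_n = 0.90 × 266.64 = 239.98 kN·m.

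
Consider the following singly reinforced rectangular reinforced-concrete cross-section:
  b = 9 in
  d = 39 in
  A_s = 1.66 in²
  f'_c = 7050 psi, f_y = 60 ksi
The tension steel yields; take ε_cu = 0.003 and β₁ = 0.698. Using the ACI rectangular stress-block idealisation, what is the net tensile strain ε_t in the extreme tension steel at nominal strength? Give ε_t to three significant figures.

a = A_s f_y/(0.85 f'_c b) = 1.847 in.
β₁ = 0.698, so c = a/β₁ = 1.847/0.698 = 2.646 in.
From the linear strain diagram with ε_cu = 0.003: ε_t = 0.003 (d − c)/c = 0.003 × (39 − 2.646)/2.646 = 0.0412.
Since ε_t ≥ 0.005, the section is tension-controlled.

ε_t ≈ 0.0412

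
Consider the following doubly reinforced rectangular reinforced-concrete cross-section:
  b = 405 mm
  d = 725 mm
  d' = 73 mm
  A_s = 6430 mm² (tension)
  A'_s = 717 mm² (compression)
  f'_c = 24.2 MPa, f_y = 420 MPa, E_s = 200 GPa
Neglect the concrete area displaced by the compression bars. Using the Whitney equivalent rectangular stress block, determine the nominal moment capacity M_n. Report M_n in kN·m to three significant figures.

Assume both tension and compression steel yield.
Net tension couple steel: A_s − A'_s = 5713 mm².
a = (A_s − A'_s) f_y / (0.85 f'_c b) = 2399460/(0.85 × 24.2 × 405) = 288.02 mm.
c = a/β₁ = 288.02/0.85 = 338.85 mm; ε'_s = 0.003(c − d')/c = 0.0024 ≥ f_y/E_s = 0.0021, so compression steel does yield.
M_n = (A_s − A'_s) f_y (d − a/2) + A'_s f_y (d − d') = [2399460 × (725 − 144.01) + 301140 × (725 − 73)] × 10⁻⁶ = 1394.06 + 196.34 = 1590.40 kN·m.

M_n ≈ 1590 kN·m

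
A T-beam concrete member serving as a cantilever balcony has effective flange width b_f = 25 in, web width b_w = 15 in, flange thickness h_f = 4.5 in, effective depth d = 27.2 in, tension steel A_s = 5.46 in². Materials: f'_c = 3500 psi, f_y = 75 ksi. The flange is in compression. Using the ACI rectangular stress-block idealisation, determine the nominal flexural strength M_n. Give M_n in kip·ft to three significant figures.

M_n ≈ 832 kip·ft

Tension: T = A_s f_y = 5.46 × 75 = 409.5 kips.
Try a within the flange: a = T/(0.85 f'_c b_f) = 409.5/(0.85 × 3.5 × 25) = 5.506 in.
a = 5.506 > h_f = 4.5 in: the block extends into the web. Split into flange-overhang and web parts.
C_f = 0.85 f'_c (b_f − b_w) h_f = 0.85 × 3.5 × (25 − 15) × 4.5 = 133.9 kips.
Remaining web compression depth: a_w = (T − C_f)/(0.85 f'_c b_w) = (409.5 − 133.9)/(0.85 × 3.5 × 15) = 6.176 in.
M_n = C_f(d − h_f/2) + (T − C_f)(d − a_w/2) = 133.9 × (27.2 − 2.25) + 275.6 × (27.2 − 3.088) = 3340.8 + 6645.3 = 9986.1 kip·in.
M_n = 9986.1/12 = 832.18 kip·ft.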